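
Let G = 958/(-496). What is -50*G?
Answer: 11975/124 ≈ 96.573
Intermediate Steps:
G = -479/248 (G = 958*(-1/496) = -479/248 ≈ -1.9315)
-50*G = -50*(-479/248) = 11975/124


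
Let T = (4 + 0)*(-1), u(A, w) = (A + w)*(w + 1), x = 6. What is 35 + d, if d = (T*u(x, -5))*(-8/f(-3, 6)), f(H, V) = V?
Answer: 41/3 ≈ 13.667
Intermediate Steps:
u(A, w) = (1 + w)*(A + w) (u(A, w) = (A + w)*(1 + w) = (1 + w)*(A + w))
T = -4 (T = 4*(-1) = -4)
d = -64/3 (d = (-4*(6 - 5 + (-5)² + 6*(-5)))*(-8/6) = (-4*(6 - 5 + 25 - 30))*(-8*⅙) = -4*(-4)*(-4/3) = 16*(-4/3) = -64/3 ≈ -21.333)
35 + d = 35 - 64/3 = 41/3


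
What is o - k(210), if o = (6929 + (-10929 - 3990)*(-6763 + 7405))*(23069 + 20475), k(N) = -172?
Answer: -416762628364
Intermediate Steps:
o = -416762628536 (o = (6929 - 14919*642)*43544 = (6929 - 9577998)*43544 = -9571069*43544 = -416762628536)
o - k(210) = -416762628536 - 1*(-172) = -416762628536 + 172 = -416762628364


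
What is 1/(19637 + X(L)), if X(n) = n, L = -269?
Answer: 1/19368 ≈ 5.1632e-5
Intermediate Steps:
1/(19637 + X(L)) = 1/(19637 - 269) = 1/19368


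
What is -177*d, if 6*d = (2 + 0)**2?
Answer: -118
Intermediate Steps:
d = 2/3 (d = (2 + 0)**2/6 = (1/6)*2**2 = (1/6)*4 = 2/3 ≈ 0.66667)
-177*d = -177*2/3 = -118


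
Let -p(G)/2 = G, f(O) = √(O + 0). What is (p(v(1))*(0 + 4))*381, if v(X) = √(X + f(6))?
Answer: -3048*√(1 + √6) ≈ -5661.0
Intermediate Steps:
f(O) = √O
v(X) = √(X + √6)
p(G) = -2*G
(p(v(1))*(0 + 4))*381 = ((-2*√(1 + √6))*(0 + 4))*381 = (-2*√(1 + √6)*4)*381 = -8*√(1 + √6)*381 = -3048*√(1 + √6)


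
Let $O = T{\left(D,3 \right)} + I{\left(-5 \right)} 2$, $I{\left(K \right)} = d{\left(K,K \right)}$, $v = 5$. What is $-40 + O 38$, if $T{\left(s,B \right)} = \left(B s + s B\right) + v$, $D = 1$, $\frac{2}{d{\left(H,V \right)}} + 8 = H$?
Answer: $\frac{4762}{13} \approx 366.31$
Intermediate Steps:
$d{\left(H,V \right)} = \frac{2}{-8 + H}$
$I{\left(K \right)} = \frac{2}{-8 + K}$
$T{\left(s,B \right)} = 5 + 2 B s$ ($T{\left(s,B \right)} = \left(B s + s B\right) + 5 = \left(B s + B s\right) + 5 = 2 B s + 5 = 5 + 2 B s$)
$O = \frac{139}{13}$ ($O = \left(5 + 2 \cdot 3 \cdot 1\right) + \frac{2}{-8 - 5} \cdot 2 = \left(5 + 6\right) + \frac{2}{-13} \cdot 2 = 11 + 2 \left(- \frac{1}{13}\right) 2 = 11 - \frac{4}{13} = \frac{139}{13} \approx 10.692$)
$-40 + O 38 = -40 + \frac{139}{13} \cdot 38 = -40 + \frac{5282}{13} = \frac{4762}{13}$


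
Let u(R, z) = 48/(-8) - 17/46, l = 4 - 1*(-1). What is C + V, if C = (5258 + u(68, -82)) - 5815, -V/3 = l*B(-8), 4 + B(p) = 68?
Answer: -70075/46 ≈ -1523.4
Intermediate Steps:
B(p) = 64 (B(p) = -4 + 68 = 64)
l = 5 (l = 4 + 1 = 5)
u(R, z) = -293/46 (u(R, z) = 48*(-⅛) - 17*1/46 = -6 - 17/46 = -293/46)
V = -960 (V = -15*64 = -3*320 = -960)
C = -25915/46 (C = (5258 - 293/46) - 5815 = 241575/46 - 5815 = -25915/46 ≈ -563.37)
C + V = -25915/46 - 960 = -70075/46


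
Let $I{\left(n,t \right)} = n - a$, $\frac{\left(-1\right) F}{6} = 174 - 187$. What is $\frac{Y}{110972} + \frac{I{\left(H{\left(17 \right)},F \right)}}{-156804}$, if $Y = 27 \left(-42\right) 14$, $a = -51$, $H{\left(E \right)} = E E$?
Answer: $- \frac{157946924}{1087553343} \approx -0.14523$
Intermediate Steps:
$F = 78$ ($F = - 6 \left(174 - 187\right) = \left(-6\right) \left(-13\right) = 78$)
$H{\left(E \right)} = E^{2}$
$Y = -15876$ ($Y = \left(-1134\right) 14 = -15876$)
$I{\left(n,t \right)} = 51 + n$ ($I{\left(n,t \right)} = n - -51 = n + 51 = 51 + n$)
$\frac{Y}{110972} + \frac{I{\left(H{\left(17 \right)},F \right)}}{-156804} = - \frac{15876}{110972} + \frac{51 + 17^{2}}{-156804} = \left(-15876\right) \frac{1}{110972} + \left(51 + 289\right) \left(- \frac{1}{156804}\right) = - \frac{3969}{27743} + 340 \left(- \frac{1}{156804}\right) = - \frac{3969}{27743} - \frac{85}{39201} = - \frac{157946924}{1087553343}$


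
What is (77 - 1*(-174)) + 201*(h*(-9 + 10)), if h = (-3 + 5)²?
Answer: 1055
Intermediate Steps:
h = 4 (h = 2² = 4)
(77 - 1*(-174)) + 201*(h*(-9 + 10)) = (77 - 1*(-174)) + 201*(4*(-9 + 10)) = (77 + 174) + 201*(4*1) = 251 + 201*4 = 251 + 804 = 1055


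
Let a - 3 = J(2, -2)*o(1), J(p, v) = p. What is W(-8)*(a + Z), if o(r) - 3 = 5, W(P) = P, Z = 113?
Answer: -1056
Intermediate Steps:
o(r) = 8 (o(r) = 3 + 5 = 8)
a = 19 (a = 3 + 2*8 = 3 + 16 = 19)
W(-8)*(a + Z) = -8*(19 + 113) = -8*132 = -1056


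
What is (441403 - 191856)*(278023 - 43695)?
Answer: 58475849416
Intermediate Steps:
(441403 - 191856)*(278023 - 43695) = 249547*234328 = 58475849416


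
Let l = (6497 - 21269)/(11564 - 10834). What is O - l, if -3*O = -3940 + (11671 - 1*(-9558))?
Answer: -2096109/365 ≈ -5742.8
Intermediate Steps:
O = -5763 (O = -(-3940 + (11671 - 1*(-9558)))/3 = -(-3940 + (11671 + 9558))/3 = -(-3940 + 21229)/3 = -⅓*17289 = -5763)
l = -7386/365 (l = -14772/730 = -14772*1/730 = -7386/365 ≈ -20.236)
O - l = -5763 - 1*(-7386/365) = -5763 + 7386/365 = -2096109/365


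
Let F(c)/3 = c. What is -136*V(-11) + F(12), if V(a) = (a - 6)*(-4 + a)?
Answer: -34644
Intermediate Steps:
V(a) = (-6 + a)*(-4 + a)
F(c) = 3*c
-136*V(-11) + F(12) = -136*(24 + (-11)**2 - 10*(-11)) + 3*12 = -136*(24 + 121 + 110) + 36 = -136*255 + 36 = -34680 + 36 = -34644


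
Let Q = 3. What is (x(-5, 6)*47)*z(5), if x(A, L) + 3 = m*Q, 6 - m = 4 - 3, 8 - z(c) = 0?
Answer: 4512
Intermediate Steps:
z(c) = 8 (z(c) = 8 - 1*0 = 8 + 0 = 8)
m = 5 (m = 6 - (4 - 3) = 6 - 1*1 = 6 - 1 = 5)
x(A, L) = 12 (x(A, L) = -3 + 5*3 = -3 + 15 = 12)
(x(-5, 6)*47)*z(5) = (12*47)*8 = 564*8 = 4512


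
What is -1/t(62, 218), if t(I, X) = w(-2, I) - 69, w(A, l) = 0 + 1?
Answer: 1/68 ≈ 0.014706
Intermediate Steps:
w(A, l) = 1
t(I, X) = -68 (t(I, X) = 1 - 69 = -68)
-1/t(62, 218) = -1/(-68) = -1*(-1/68) = 1/68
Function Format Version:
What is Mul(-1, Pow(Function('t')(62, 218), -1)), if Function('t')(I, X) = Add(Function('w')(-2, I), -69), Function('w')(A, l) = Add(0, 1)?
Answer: Rational(1, 68) ≈ 0.014706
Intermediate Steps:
Function('w')(A, l) = 1
Function('t')(I, X) = -68 (Function('t')(I, X) = Add(1, -69) = -68)
Mul(-1, Pow(Function('t')(62, 218), -1)) = Mul(-1, Pow(-68, -1)) = Mul(-1, Rational(-1, 68)) = Rational(1, 68)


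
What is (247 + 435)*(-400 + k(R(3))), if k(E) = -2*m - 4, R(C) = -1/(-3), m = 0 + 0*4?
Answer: -275528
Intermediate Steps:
m = 0 (m = 0 + 0 = 0)
R(C) = 1/3 (R(C) = -1*(-1/3) = 1/3)
k(E) = -4 (k(E) = -2*0 - 4 = 0 - 4 = -4)
(247 + 435)*(-400 + k(R(3))) = (247 + 435)*(-400 - 4) = 682*(-404) = -275528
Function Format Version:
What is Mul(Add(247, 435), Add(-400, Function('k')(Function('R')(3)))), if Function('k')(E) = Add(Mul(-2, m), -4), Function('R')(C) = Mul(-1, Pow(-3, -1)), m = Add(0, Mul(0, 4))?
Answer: -275528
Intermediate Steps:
m = 0 (m = Add(0, 0) = 0)
Function('R')(C) = Rational(1, 3) (Function('R')(C) = Mul(-1, Rational(-1, 3)) = Rational(1, 3))
Function('k')(E) = -4 (Function('k')(E) = Add(Mul(-2, 0), -4) = Add(0, -4) = -4)
Mul(Add(247, 435), Add(-400, Function('k')(Function('R')(3)))) = Mul(Add(247, 435), Add(-400, -4)) = Mul(682, -404) = -275528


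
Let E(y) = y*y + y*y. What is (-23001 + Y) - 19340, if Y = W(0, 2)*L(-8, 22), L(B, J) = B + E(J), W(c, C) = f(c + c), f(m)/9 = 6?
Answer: 9499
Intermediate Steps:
E(y) = 2*y² (E(y) = y² + y² = 2*y²)
f(m) = 54 (f(m) = 9*6 = 54)
W(c, C) = 54
L(B, J) = B + 2*J²
Y = 51840 (Y = 54*(-8 + 2*22²) = 54*(-8 + 2*484) = 54*(-8 + 968) = 54*960 = 51840)
(-23001 + Y) - 19340 = (-23001 + 51840) - 19340 = 28839 - 19340 = 9499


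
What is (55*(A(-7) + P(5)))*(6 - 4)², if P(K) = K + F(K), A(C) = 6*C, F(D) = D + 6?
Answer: -5720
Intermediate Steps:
F(D) = 6 + D
P(K) = 6 + 2*K (P(K) = K + (6 + K) = 6 + 2*K)
(55*(A(-7) + P(5)))*(6 - 4)² = (55*(6*(-7) + (6 + 2*5)))*(6 - 4)² = (55*(-42 + (6 + 10)))*2² = (55*(-42 + 16))*4 = (55*(-26))*4 = -1430*4 = -5720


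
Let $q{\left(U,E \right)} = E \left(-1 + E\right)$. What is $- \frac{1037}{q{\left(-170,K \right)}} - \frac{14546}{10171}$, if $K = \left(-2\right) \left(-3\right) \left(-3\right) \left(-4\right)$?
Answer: $- \frac{12129497}{7427736} \approx -1.633$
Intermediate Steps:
$K = 72$ ($K = 6 \left(-3\right) \left(-4\right) = \left(-18\right) \left(-4\right) = 72$)
$- \frac{1037}{q{\left(-170,K \right)}} - \frac{14546}{10171} = - \frac{1037}{72 \left(-1 + 72\right)} - \frac{14546}{10171} = - \frac{1037}{72 \cdot 71} - \frac{2078}{1453} = - \frac{1037}{5112} - \frac{2078}{1453} = - \frac{12129497}{7427736}$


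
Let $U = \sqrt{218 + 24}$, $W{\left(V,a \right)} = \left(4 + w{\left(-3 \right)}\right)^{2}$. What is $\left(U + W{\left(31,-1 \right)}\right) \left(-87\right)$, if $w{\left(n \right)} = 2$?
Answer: $-3132 - 957 \sqrt{2} \approx -4485.4$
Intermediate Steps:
$W{\left(V,a \right)} = 36$ ($W{\left(V,a \right)} = \left(4 + 2\right)^{2} = 6^{2} = 36$)
$U = 11 \sqrt{2}$ ($U = \sqrt{242} = 11 \sqrt{2} \approx 15.556$)
$\left(U + W{\left(31,-1 \right)}\right) \left(-87\right) = \left(11 \sqrt{2} + 36\right) \left(-87\right) = \left(36 + 11 \sqrt{2}\right) \left(-87\right) = -3132 - 957 \sqrt{2}$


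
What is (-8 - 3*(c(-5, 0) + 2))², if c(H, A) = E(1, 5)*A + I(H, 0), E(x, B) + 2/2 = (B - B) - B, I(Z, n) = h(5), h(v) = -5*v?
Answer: 3721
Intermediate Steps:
I(Z, n) = -25 (I(Z, n) = -5*5 = -25)
E(x, B) = -1 - B (E(x, B) = -1 + ((B - B) - B) = -1 + (0 - B) = -1 - B)
c(H, A) = -25 - 6*A (c(H, A) = (-1 - 1*5)*A - 25 = (-1 - 5)*A - 25 = -6*A - 25 = -25 - 6*A)
(-8 - 3*(c(-5, 0) + 2))² = (-8 - 3*((-25 - 6*0) + 2))² = (-8 - 3*((-25 + 0) + 2))² = (-8 - 3*(-25 + 2))² = (-8 - 3*(-23))² = (-8 + 69)² = 61² = 3721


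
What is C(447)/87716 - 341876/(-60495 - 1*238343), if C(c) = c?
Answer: 15060787901/13106437004 ≈ 1.1491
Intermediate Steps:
C(447)/87716 - 341876/(-60495 - 1*238343) = 447/87716 - 341876/(-60495 - 1*238343) = 447*(1/87716) - 341876/(-60495 - 238343) = 447/87716 - 341876/(-298838) = 447/87716 - 341876*(-1/298838) = 447/87716 + 170938/149419 = 15060787901/13106437004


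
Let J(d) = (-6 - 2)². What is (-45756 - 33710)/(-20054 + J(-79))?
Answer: 39733/9995 ≈ 3.9753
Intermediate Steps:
J(d) = 64 (J(d) = (-8)² = 64)
(-45756 - 33710)/(-20054 + J(-79)) = (-45756 - 33710)/(-20054 + 64) = -79466/(-19990) = -79466*(-1/19990) = 39733/9995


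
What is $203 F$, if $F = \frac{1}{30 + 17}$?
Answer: $\frac{203}{47} \approx 4.3191$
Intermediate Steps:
$F = \frac{1}{47} \approx 0.021277$
$203 F = 203 \cdot \frac{1}{47} = \frac{203}{47}$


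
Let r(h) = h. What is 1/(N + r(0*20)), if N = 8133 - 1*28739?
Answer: -1/20606 ≈ -4.8530e-5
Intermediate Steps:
N = -20606 (N = 8133 - 28739 = -20606)
1/(N + r(0*20)) = 1/(-20606 + 0*20) = 1/(-20606 + 0) = 1/(-20606) = -1/20606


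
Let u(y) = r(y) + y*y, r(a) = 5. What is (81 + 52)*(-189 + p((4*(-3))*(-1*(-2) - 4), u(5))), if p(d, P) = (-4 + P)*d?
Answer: 57855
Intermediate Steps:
u(y) = 5 + y² (u(y) = 5 + y*y = 5 + y²)
p(d, P) = d*(-4 + P)
(81 + 52)*(-189 + p((4*(-3))*(-1*(-2) - 4), u(5))) = (81 + 52)*(-189 + ((4*(-3))*(-1*(-2) - 4))*(-4 + (5 + 5²))) = 133*(-189 + (-12*(2 - 4))*(-4 + (5 + 25))) = 133*(-189 + (-12*(-2))*(-4 + 30)) = 133*(-189 + 24*26) = 133*(-189 + 624) = 133*435 = 57855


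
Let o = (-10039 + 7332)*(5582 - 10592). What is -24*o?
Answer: -325489680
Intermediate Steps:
o = 13562070 (o = -2707*(-5010) = 13562070)
-24*o = -24*13562070 = -325489680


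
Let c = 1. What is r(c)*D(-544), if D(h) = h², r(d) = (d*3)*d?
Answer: 887808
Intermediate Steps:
r(d) = 3*d² (r(d) = (3*d)*d = 3*d²)
r(c)*D(-544) = (3*1²)*(-544)² = (3*1)*295936 = 3*295936 = 887808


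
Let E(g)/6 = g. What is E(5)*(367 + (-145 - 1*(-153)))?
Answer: 11250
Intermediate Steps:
E(g) = 6*g
E(5)*(367 + (-145 - 1*(-153))) = (6*5)*(367 + (-145 - 1*(-153))) = 30*(367 + (-145 + 153)) = 30*(367 + 8) = 30*375 = 11250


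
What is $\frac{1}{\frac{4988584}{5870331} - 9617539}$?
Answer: $- \frac{5870331}{56458132346825} \approx -1.0398 \cdot 10^{-7}$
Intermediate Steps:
$\frac{1}{\frac{4988584}{5870331} - 9617539} = \frac{1}{- \frac{56458132346825}{5870331}} = - \frac{5870331}{56458132346825}$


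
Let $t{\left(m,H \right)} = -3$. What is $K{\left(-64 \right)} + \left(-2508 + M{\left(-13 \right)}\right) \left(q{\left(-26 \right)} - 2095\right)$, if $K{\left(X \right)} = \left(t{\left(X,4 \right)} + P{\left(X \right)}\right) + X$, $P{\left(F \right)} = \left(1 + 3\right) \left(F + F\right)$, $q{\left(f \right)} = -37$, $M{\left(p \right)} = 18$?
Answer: $5308101$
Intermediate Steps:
$P{\left(F \right)} = 8 F$ ($P{\left(F \right)} = 4 \cdot 2 F = 8 F$)
$K{\left(X \right)} = -3 + 9 X$ ($K{\left(X \right)} = \left(-3 + 8 X\right) + X = -3 + 9 X$)
$K{\left(-64 \right)} + \left(-2508 + M{\left(-13 \right)}\right) \left(q{\left(-26 \right)} - 2095\right) = \left(-3 + 9 \left(-64\right)\right) + \left(-2508 + 18\right) \left(-37 - 2095\right) = \left(-3 - 576\right) - -5308680 = -579 + 5308680 = 5308101$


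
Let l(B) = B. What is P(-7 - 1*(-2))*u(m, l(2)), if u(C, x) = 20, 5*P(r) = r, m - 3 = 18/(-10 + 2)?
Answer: -20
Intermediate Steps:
m = 3/4 (m = 3 + 18/(-10 + 2) = 3 + 18/(-8) = 3 + 18*(-1/8) = 3 - 9/4 = 3/4 ≈ 0.75000)
P(r) = r/5
P(-7 - 1*(-2))*u(m, l(2)) = ((-7 - 1*(-2))/5)*20 = ((-7 + 2)/5)*20 = ((1/5)*(-5))*20 = -1*20 = -20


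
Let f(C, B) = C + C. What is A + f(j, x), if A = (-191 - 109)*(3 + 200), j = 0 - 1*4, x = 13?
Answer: -60908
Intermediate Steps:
j = -4 (j = 0 - 4 = -4)
f(C, B) = 2*C
A = -60900 (A = -300*203 = -60900)
A + f(j, x) = -60900 + 2*(-4) = -60900 - 8 = -60908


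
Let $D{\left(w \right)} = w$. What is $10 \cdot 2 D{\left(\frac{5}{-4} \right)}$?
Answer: $-25$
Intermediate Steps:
$10 \cdot 2 D{\left(\frac{5}{-4} \right)} = 10 \cdot 2 \frac{5}{-4} = 20 \cdot 5 \left(- \frac{1}{4}\right) = 20 \left(- \frac{5}{4}\right) = -25$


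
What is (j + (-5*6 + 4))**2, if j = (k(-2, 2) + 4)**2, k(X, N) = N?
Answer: 100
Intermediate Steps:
j = 36 (j = (2 + 4)**2 = 6**2 = 36)
(j + (-5*6 + 4))**2 = (36 + (-5*6 + 4))**2 = (36 + (-30 + 4))**2 = (36 - 26)**2 = 10**2 = 100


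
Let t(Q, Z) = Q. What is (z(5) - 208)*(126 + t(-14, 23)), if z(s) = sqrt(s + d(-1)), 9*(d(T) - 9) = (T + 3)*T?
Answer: -23296 + 224*sqrt(31)/3 ≈ -22880.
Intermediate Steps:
d(T) = 9 + T*(3 + T)/9 (d(T) = 9 + ((T + 3)*T)/9 = 9 + ((3 + T)*T)/9 = 9 + (T*(3 + T))/9 = 9 + T*(3 + T)/9)
z(s) = sqrt(79/9 + s) (z(s) = sqrt(s + (9 + (1/3)*(-1) + (1/9)*(-1)**2)) = sqrt(s + (9 - 1/3 + (1/9)*1)) = sqrt(s + (9 - 1/3 + 1/9)) = sqrt(s + 79/9) = sqrt(79/9 + s))
(z(5) - 208)*(126 + t(-14, 23)) = (sqrt(79 + 9*5)/3 - 208)*(126 - 14) = (sqrt(79 + 45)/3 - 208)*112 = (sqrt(124)/3 - 208)*112 = ((2*sqrt(31))/3 - 208)*112 = (2*sqrt(31)/3 - 208)*112 = (-208 + 2*sqrt(31)/3)*112 = -23296 + 224*sqrt(31)/3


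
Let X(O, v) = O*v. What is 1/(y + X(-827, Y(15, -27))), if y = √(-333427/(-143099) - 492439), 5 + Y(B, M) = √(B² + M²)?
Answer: 143099/(591714365 - 355028619*√106 + I*√10083785142170366) ≈ -4.666e-5 - 1.5295e-6*I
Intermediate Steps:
Y(B, M) = -5 + √(B² + M²)
y = I*√10083785142170366/143099 (y = √(-333427*(-1/143099) - 492439) = √(333427/143099 - 492439) = √(-70467195034/143099) = I*√10083785142170366/143099 ≈ 701.74*I)
1/(y + X(-827, Y(15, -27))) = 1/(I*√10083785142170366/143099 - 827*(-5 + √(15² + (-27)²))) = 1/(I*√10083785142170366/143099 - 827*(-5 + √(225 + 729))) = 1/(I*√10083785142170366/143099 - 827*(-5 + √954)) = 1/(I*√10083785142170366/143099 - 827*(-5 + 3*√106)) = 1/(I*√10083785142170366/143099 + (4135 - 2481*√106)) = 1/(4135 - 2481*√106 + I*√10083785142170366/143099)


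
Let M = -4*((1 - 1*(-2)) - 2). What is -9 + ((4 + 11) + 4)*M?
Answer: -85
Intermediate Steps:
M = -4 (M = -4*((1 + 2) - 2) = -4*(3 - 2) = -4*1 = -4)
-9 + ((4 + 11) + 4)*M = -9 + ((4 + 11) + 4)*(-4) = -9 + (15 + 4)*(-4) = -9 + 19*(-4) = -9 - 76 = -85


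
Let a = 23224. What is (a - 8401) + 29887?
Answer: 44710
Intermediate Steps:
(a - 8401) + 29887 = (23224 - 8401) + 29887 = 14823 + 29887 = 44710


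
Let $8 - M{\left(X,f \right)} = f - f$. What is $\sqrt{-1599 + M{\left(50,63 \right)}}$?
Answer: $i \sqrt{1591} \approx 39.887 i$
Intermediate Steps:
$M{\left(X,f \right)} = 8$ ($M{\left(X,f \right)} = 8 - \left(f - f\right) = 8 - 0 = 8 + 0 = 8$)
$\sqrt{-1599 + M{\left(50,63 \right)}} = \sqrt{-1599 + 8} = \sqrt{-1591} = i \sqrt{1591}$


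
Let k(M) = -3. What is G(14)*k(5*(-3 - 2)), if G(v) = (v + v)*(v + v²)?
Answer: -17640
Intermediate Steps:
G(v) = 2*v*(v + v²) (G(v) = (2*v)*(v + v²) = 2*v*(v + v²))
G(14)*k(5*(-3 - 2)) = (2*14²*(1 + 14))*(-3) = (2*196*15)*(-3) = 5880*(-3) = -17640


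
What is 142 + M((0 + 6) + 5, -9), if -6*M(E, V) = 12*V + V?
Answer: 323/2 ≈ 161.50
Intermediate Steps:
M(E, V) = -13*V/6 (M(E, V) = -(12*V + V)/6 = -13*V/6)
142 + M((0 + 6) + 5, -9) = 142 - 13/6*(-9) = 142 + 39/2 = 323/2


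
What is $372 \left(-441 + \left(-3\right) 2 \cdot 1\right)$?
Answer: $-166284$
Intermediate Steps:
$372 \left(-441 + \left(-3\right) 2 \cdot 1\right) = 372 \left(-441 - 6\right) = 372 \left(-447\right) = -166284$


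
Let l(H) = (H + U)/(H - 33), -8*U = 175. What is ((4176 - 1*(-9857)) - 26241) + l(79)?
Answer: -4492087/368 ≈ -12207.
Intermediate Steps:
U = -175/8 (U = -⅛*175 = -175/8 ≈ -21.875)
l(H) = (-175/8 + H)/(-33 + H) (l(H) = (H - 175/8)/(H - 33) = (-175/8 + H)/(-33 + H))
((4176 - 1*(-9857)) - 26241) + l(79) = ((4176 - 1*(-9857)) - 26241) + (-175/8 + 79)/(-33 + 79) = ((4176 + 9857) - 26241) + (457/8)/46 = (14033 - 26241) + (1/46)*(457/8) = -12208 + 457/368 = -4492087/368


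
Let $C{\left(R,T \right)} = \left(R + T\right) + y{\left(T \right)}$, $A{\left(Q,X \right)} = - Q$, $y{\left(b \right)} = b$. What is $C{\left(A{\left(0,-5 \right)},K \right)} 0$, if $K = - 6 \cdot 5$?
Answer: $0$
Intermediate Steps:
$K = -30$ ($K = \left(-1\right) 30 = -30$)
$C{\left(R,T \right)} = R + 2 T$ ($C{\left(R,T \right)} = \left(R + T\right) + T = R + 2 T$)
$C{\left(A{\left(0,-5 \right)},K \right)} 0 = \left(\left(-1\right) 0 + 2 \left(-30\right)\right) 0 = \left(0 - 60\right) 0 = \left(-60\right) 0 = 0$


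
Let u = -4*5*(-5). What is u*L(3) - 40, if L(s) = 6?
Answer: 560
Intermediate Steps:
u = 100 (u = -20*(-5) = 100)
u*L(3) - 40 = 100*6 - 40 = 600 - 40 = 560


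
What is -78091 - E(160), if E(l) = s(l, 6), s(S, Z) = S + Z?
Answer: -78257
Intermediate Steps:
E(l) = 6 + l (E(l) = l + 6 = 6 + l)
-78091 - E(160) = -78091 - (6 + 160) = -78091 - 1*166 = -78091 - 166 = -78257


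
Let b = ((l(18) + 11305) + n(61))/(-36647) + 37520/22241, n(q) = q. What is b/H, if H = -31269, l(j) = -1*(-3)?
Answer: -374045837/8495432157121 ≈ -4.4029e-5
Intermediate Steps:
l(j) = 3
b = 1122137511/815065927 (b = ((3 + 11305) + 61)/(-36647) + 37520/22241 = (11308 + 61)*(-1/36647) + 37520*(1/22241) = 11369*(-1/36647) + 37520/22241 = -11369/36647 + 37520/22241 = 1122137511/815065927 ≈ 1.3767)
b/H = (1122137511/815065927)/(-31269) = (1122137511/815065927)*(-1/31269) = -374045837/8495432157121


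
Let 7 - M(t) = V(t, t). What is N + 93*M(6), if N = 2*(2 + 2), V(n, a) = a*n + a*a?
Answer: -6037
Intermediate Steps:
V(n, a) = a² + a*n (V(n, a) = a*n + a² = a² + a*n)
M(t) = 7 - 2*t² (M(t) = 7 - t*(t + t) = 7 - t*2*t = 7 - 2*t²)
N = 8 (N = 2*4 = 8)
N + 93*M(6) = 8 + 93*(7 - 2*6²) = 8 + 93*(7 - 2*36) = 8 + 93*(7 - 72) = 8 + 93*(-65) = 8 - 6045 = -6037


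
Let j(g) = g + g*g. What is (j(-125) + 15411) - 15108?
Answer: 15803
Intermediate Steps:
j(g) = g + g**2
(j(-125) + 15411) - 15108 = (-125*(1 - 125) + 15411) - 15108 = (-125*(-124) + 15411) - 15108 = (15500 + 15411) - 15108 = 30911 - 15108 = 15803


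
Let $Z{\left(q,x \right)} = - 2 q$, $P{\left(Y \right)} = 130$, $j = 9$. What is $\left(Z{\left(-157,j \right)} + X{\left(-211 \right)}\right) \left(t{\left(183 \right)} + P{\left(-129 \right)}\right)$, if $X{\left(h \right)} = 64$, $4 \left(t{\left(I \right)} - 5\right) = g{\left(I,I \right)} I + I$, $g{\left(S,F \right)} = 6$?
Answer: $\frac{344169}{2} \approx 1.7208 \cdot 10^{5}$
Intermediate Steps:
$t{\left(I \right)} = 5 + \frac{7 I}{4}$ ($t{\left(I \right)} = 5 + \frac{6 I + I}{4} = 5 + \frac{7 I}{4}$)
$\left(Z{\left(-157,j \right)} + X{\left(-211 \right)}\right) \left(t{\left(183 \right)} + P{\left(-129 \right)}\right) = \left(\left(-2\right) \left(-157\right) + 64\right) \left(\left(5 + \frac{7}{4} \cdot 183\right) + 130\right) = \left(314 + 64\right) \left(\left(5 + \frac{1281}{4}\right) + 130\right) = 378 \left(\frac{1301}{4} + 130\right) = 378 \cdot \frac{1821}{4} = \frac{344169}{2}$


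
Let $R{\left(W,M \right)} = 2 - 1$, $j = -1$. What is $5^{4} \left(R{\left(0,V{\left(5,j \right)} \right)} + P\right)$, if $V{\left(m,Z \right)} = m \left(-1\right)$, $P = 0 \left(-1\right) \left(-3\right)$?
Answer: $625$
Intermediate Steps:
$P = 0$ ($P = 0 \left(-3\right) = 0$)
$V{\left(m,Z \right)} = - m$
$R{\left(W,M \right)} = 1$
$5^{4} \left(R{\left(0,V{\left(5,j \right)} \right)} + P\right) = 5^{4} \left(1 + 0\right) = 625 \cdot 1 = 625$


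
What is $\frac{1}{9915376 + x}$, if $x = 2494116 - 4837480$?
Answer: $\frac{1}{7572012} \approx 1.3207 \cdot 10^{-7}$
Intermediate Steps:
$x = -2343364$ ($x = 2494116 - 4837480 = -2343364$)
$\frac{1}{9915376 + x} = \frac{1}{9915376 - 2343364} = \frac{1}{7572012}$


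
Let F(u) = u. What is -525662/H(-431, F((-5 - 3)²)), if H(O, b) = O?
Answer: 525662/431 ≈ 1219.6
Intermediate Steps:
-525662/H(-431, F((-5 - 3)²)) = -525662/(-431) = -525662*(-1/431) = 525662/431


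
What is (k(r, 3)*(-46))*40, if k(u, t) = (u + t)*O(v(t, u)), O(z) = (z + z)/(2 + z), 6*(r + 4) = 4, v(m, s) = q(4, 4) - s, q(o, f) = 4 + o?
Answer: 3128/3 ≈ 1042.7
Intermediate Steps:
v(m, s) = 8 - s (v(m, s) = (4 + 4) - s = 8 - s)
r = -10/3 (r = -4 + (1/6)*4 = -4 + 2/3 = -10/3 ≈ -3.3333)
O(z) = 2*z/(2 + z) (O(z) = (2*z)/(2 + z) = 2*z/(2 + z))
k(u, t) = 2*(8 - u)*(t + u)/(10 - u) (k(u, t) = (u + t)*(2*(8 - u)/(2 + (8 - u))) = (t + u)*(2*(8 - u)/(10 - u)) = 2*(8 - u)*(t + u)/(10 - u))
(k(r, 3)*(-46))*40 = ((2*(-8 - 10/3)*(3 - 10/3)/(-10 - 10/3))*(-46))*40 = ((2*(-34/3)*(-1/3)/(-40/3))*(-46))*40 = ((2*(-3/40)*(-34/3)*(-1/3))*(-46))*40 = -17/30*(-46)*40 = (391/15)*40 = 3128/3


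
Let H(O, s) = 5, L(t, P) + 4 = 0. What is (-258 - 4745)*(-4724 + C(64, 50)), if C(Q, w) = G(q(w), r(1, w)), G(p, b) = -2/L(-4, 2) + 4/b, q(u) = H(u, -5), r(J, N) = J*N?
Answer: 1181563513/50 ≈ 2.3631e+7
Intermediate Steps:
L(t, P) = -4 (L(t, P) = -4 + 0 = -4)
q(u) = 5
G(p, b) = ½ + 4/b (G(p, b) = -2/(-4) + 4/b = -2*(-¼) + 4/b = ½ + 4/b)
C(Q, w) = (8 + w)/(2*w) (C(Q, w) = (8 + 1*w)/(2*((1*w))) = (8 + w)/(2*w))
(-258 - 4745)*(-4724 + C(64, 50)) = (-258 - 4745)*(-4724 + (½)*(8 + 50)/50) = -5003*(-4724 + (½)*(1/50)*58) = -5003*(-4724 + 29/50) = -5003*(-236171/50) = 1181563513/50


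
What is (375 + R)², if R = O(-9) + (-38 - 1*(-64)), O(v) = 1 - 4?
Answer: 158404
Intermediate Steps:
O(v) = -3
R = 23 (R = -3 + (-38 - 1*(-64)) = -3 + (-38 + 64) = -3 + 26 = 23)
(375 + R)² = (375 + 23)² = 398² = 158404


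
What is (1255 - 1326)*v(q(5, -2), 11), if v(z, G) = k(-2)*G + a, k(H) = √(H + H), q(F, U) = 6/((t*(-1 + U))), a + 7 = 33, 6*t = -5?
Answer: -1846 - 1562*I ≈ -1846.0 - 1562.0*I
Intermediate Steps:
t = -⅚ (t = (⅙)*(-5) = -⅚ ≈ -0.83333)
a = 26 (a = -7 + 33 = 26)
q(F, U) = 6/(⅚ - 5*U/6) (q(F, U) = 6/((-5*(-1 + U)/6)) = 6/(⅚ - 5*U/6))
k(H) = √2*√H (k(H) = √(2*H) = √2*√H)
v(z, G) = 26 + 2*I*G (v(z, G) = (√2*√(-2))*G + 26 = (√2*(I*√2))*G + 26 = (2*I)*G + 26 = 2*I*G + 26 = 26 + 2*I*G)
(1255 - 1326)*v(q(5, -2), 11) = (1255 - 1326)*(26 + 2*I*11) = -71*(26 + 22*I) = -1846 - 1562*I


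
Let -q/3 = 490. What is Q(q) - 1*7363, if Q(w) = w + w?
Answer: -10303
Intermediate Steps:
q = -1470 (q = -3*490 = -1470)
Q(w) = 2*w
Q(q) - 1*7363 = 2*(-1470) - 1*7363 = -2940 - 7363 = -10303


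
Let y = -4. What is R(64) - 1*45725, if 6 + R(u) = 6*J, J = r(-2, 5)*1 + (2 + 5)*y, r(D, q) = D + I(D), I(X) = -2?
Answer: -45923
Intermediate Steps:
r(D, q) = -2 + D (r(D, q) = D - 2 = -2 + D)
J = -32 (J = (-2 - 2)*1 + (2 + 5)*(-4) = -4*1 + 7*(-4) = -4 - 28 = -32)
R(u) = -198 (R(u) = -6 + 6*(-32) = -6 - 192 = -198)
R(64) - 1*45725 = -198 - 1*45725 = -198 - 45725 = -45923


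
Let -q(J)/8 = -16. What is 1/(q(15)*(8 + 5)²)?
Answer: 1/21632 ≈ 4.6228e-5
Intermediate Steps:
q(J) = 128 (q(J) = -8*(-16) = 128)
1/(q(15)*(8 + 5)²) = 1/(128*(8 + 5)²) = 1/(128*13²) = 1/(128*169) = 1/21632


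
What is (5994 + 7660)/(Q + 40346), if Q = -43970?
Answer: -6827/1812 ≈ -3.7677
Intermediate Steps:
(5994 + 7660)/(Q + 40346) = (5994 + 7660)/(-43970 + 40346) = 13654/(-3624) = 13654*(-1/3624) = -6827/1812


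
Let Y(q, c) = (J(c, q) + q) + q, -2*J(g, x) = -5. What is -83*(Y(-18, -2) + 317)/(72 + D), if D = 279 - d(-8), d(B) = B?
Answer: -47061/718 ≈ -65.545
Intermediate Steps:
J(g, x) = 5/2 (J(g, x) = -½*(-5) = 5/2)
Y(q, c) = 5/2 + 2*q (Y(q, c) = (5/2 + q) + q = 5/2 + 2*q)
D = 287 (D = 279 - 1*(-8) = 279 + 8 = 287)
-83*(Y(-18, -2) + 317)/(72 + D) = -83*((5/2 + 2*(-18)) + 317)/(72 + 287) = -83*((5/2 - 36) + 317)/359 = -83*(-67/2 + 317)/359 = -47061/(2*359) = -83*567/718 = -47061/718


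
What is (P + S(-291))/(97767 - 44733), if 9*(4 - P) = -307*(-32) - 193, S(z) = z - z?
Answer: -9595/477306 ≈ -0.020102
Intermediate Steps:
S(z) = 0
P = -9595/9 (P = 4 - (-307*(-32) - 193)/9 = 4 - (9824 - 193)/9 = 4 - 1/9*9631 = 4 - 9631/9 = -9595/9 ≈ -1066.1)
(P + S(-291))/(97767 - 44733) = (-9595/9 + 0)/(97767 - 44733) = -9595/9/53034 = -9595/9*1/53034 = -9595/477306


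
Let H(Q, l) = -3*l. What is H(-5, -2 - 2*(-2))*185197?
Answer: -1111182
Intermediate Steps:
H(-5, -2 - 2*(-2))*185197 = -3*(-2 - 2*(-2))*185197 = -3*(-2 + 4)*185197 = -3*2*185197 = -6*185197 = -1111182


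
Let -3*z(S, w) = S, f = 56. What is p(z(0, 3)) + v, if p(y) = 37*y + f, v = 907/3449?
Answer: 194051/3449 ≈ 56.263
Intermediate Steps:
z(S, w) = -S/3
v = 907/3449 (v = 907*(1/3449) = 907/3449 ≈ 0.26297)
p(y) = 56 + 37*y (p(y) = 37*y + 56 = 56 + 37*y)
p(z(0, 3)) + v = (56 + 37*(-1/3*0)) + 907/3449 = (56 + 37*0) + 907/3449 = (56 + 0) + 907/3449 = 56 + 907/3449 = 194051/3449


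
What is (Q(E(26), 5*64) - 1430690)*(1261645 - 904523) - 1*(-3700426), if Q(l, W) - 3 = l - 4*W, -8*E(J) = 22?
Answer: -1022768401267/2 ≈ -5.1138e+11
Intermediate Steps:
E(J) = -11/4 (E(J) = -⅛*22 = -11/4)
Q(l, W) = 3 + l - 4*W (Q(l, W) = 3 + (l - 4*W) = 3 + l - 4*W)
(Q(E(26), 5*64) - 1430690)*(1261645 - 904523) - 1*(-3700426) = ((3 - 11/4 - 20*64) - 1430690)*(1261645 - 904523) - 1*(-3700426) = ((3 - 11/4 - 4*320) - 1430690)*357122 + 3700426 = ((3 - 11/4 - 1280) - 1430690)*357122 + 3700426 = (-5119/4 - 1430690)*357122 + 3700426 = -5727879/4*357122 + 3700426 = -1022775802119/2 + 3700426 = -1022768401267/2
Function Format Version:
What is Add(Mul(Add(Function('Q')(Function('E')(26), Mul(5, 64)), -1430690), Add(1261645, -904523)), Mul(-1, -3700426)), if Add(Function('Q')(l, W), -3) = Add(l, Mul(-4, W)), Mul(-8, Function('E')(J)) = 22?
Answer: Rational(-1022768401267, 2) ≈ -5.1138e+11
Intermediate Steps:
Function('E')(J) = Rational(-11, 4) (Function('E')(J) = Mul(Rational(-1, 8), 22) = Rational(-11, 4))
Function('Q')(l, W) = Add(3, l, Mul(-4, W)) (Function('Q')(l, W) = Add(3, Add(l, Mul(-4, W))) = Add(3, l, Mul(-4, W)))
Add(Mul(Add(Function('Q')(Function('E')(26), Mul(5, 64)), -1430690), Add(1261645, -904523)), Mul(-1, -3700426)) = Add(Mul(Add(Add(3, Rational(-11, 4), Mul(-4, Mul(5, 64))), -1430690), Add(1261645, -904523)), Mul(-1, -3700426)) = Add(Mul(Add(Add(3, Rational(-11, 4), Mul(-4, 320)), -1430690), 357122), 3700426) = Add(Mul(Add(Add(3, Rational(-11, 4), -1280), -1430690), 357122), 3700426) = Add(Mul(Add(Rational(-5119, 4), -1430690), 357122), 3700426) = Add(Mul(Rational(-5727879, 4), 357122), 3700426) = Add(Rational(-1022775802119, 2), 3700426) = Rational(-1022768401267, 2)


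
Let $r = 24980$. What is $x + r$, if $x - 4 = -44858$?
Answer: $-19874$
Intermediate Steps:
$x = -44854$ ($x = 4 - 44858 = -44854$)
$x + r = -44854 + 24980 = -19874$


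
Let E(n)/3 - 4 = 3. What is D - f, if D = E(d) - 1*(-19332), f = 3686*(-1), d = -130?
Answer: 23039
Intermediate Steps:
E(n) = 21 (E(n) = 12 + 3*3 = 12 + 9 = 21)
f = -3686
D = 19353 (D = 21 - 1*(-19332) = 21 + 19332 = 19353)
D - f = 19353 - 1*(-3686) = 19353 + 3686 = 23039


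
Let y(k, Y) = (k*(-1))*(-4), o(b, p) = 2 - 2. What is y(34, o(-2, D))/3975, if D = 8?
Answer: 136/3975 ≈ 0.034214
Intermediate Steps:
o(b, p) = 0
y(k, Y) = 4*k (y(k, Y) = -k*(-4) = 4*k)
y(34, o(-2, D))/3975 = (4*34)/3975 = 136*(1/3975) = 136/3975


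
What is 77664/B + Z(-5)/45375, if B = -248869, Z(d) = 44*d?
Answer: -65068276/205316925 ≈ -0.31692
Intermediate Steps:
77664/B + Z(-5)/45375 = 77664/(-248869) + (44*(-5))/45375 = 77664*(-1/248869) - 220*1/45375 = -77664/248869 - 4/825 = -65068276/205316925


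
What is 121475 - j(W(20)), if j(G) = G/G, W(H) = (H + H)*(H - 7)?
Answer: 121474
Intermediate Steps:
W(H) = 2*H*(-7 + H) (W(H) = (2*H)*(-7 + H) = 2*H*(-7 + H))
j(G) = 1
121475 - j(W(20)) = 121475 - 1*1 = 121475 - 1 = 121474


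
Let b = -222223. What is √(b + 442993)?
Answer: 3*√24530 ≈ 469.86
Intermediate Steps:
√(b + 442993) = √(-222223 + 442993) = √220770 = 3*√24530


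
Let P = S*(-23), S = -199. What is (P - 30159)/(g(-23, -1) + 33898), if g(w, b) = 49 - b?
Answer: -12791/16974 ≈ -0.75356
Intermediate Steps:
P = 4577 (P = -199*(-23) = 4577)
(P - 30159)/(g(-23, -1) + 33898) = (4577 - 30159)/((49 - 1*(-1)) + 33898) = -25582/((49 + 1) + 33898) = -25582/(50 + 33898) = -25582/33948 = -25582*1/33948 = -12791/16974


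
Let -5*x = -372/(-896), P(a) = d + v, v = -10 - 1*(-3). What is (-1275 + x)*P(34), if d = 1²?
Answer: 4284279/560 ≈ 7650.5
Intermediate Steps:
d = 1
v = -7 (v = -10 + 3 = -7)
P(a) = -6 (P(a) = 1 - 7 = -6)
x = -93/1120 (x = -(-372)/(5*(-896)) = -(-372)*(-1)/(5*896) = -⅕*93/224 = -93/1120 ≈ -0.083036)
(-1275 + x)*P(34) = (-1275 - 93/1120)*(-6) = -1428093/1120*(-6) = 4284279/560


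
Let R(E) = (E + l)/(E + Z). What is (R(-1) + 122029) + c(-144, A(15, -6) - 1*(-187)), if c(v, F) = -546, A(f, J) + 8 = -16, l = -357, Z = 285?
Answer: 17250407/142 ≈ 1.2148e+5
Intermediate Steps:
A(f, J) = -24 (A(f, J) = -8 - 16 = -24)
R(E) = (-357 + E)/(285 + E) (R(E) = (E - 357)/(E + 285) = (-357 + E)/(285 + E))
(R(-1) + 122029) + c(-144, A(15, -6) - 1*(-187)) = ((-357 - 1)/(285 - 1) + 122029) - 546 = (-358/284 + 122029) - 546 = ((1/284)*(-358) + 122029) - 546 = (-179/142 + 122029) - 546 = 17327939/142 - 546 = 17250407/142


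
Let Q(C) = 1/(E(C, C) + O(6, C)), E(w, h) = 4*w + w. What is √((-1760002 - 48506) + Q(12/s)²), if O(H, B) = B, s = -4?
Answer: I*√585956591/18 ≈ 1344.8*I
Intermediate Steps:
E(w, h) = 5*w
Q(C) = 1/(6*C) (Q(C) = 1/(5*C + C) = 1/(6*C))
√((-1760002 - 48506) + Q(12/s)²) = √((-1760002 - 48506) + (1/(6*((12/(-4)))))²) = √(-1808508 + (1/(6*((12*(-¼)))))²) = √(-1808508 + ((⅙)/(-3))²) = √(-1808508 + ((⅙)*(-⅓))²) = √(-1808508 + (-1/18)²) = √(-1808508 + 1/324) = √(-585956591/324) = I*√585956591/18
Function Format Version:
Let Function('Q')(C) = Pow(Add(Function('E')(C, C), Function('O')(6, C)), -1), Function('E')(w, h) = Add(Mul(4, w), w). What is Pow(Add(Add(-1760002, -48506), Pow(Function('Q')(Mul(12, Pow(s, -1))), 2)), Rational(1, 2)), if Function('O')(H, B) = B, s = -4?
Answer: Mul(Rational(1, 18), I, Pow(585956591, Rational(1, 2))) ≈ Mul(1344.8, I)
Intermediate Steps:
Function('E')(w, h) = Mul(5, w)
Function('Q')(C) = Mul(Rational(1, 6), Pow(C, -1)) (Function('Q')(C) = Pow(Add(Mul(5, C), C), -1) = Pow(Mul(6, C), -1) = Mul(Rational(1, 6), Pow(C, -1)))
Pow(Add(Add(-1760002, -48506), Pow(Function('Q')(Mul(12, Pow(s, -1))), 2)), Rational(1, 2)) = Pow(Add(Add(-1760002, -48506), Pow(Mul(Rational(1, 6), Pow(Mul(12, Pow(-4, -1)), -1)), 2)), Rational(1, 2)) = Pow(Add(-1808508, Pow(Mul(Rational(1, 6), Pow(Mul(12, Rational(-1, 4)), -1)), 2)), Rational(1, 2)) = Pow(Add(-1808508, Pow(Mul(Rational(1, 6), Pow(-3, -1)), 2)), Rational(1, 2)) = Pow(Add(-1808508, Pow(Mul(Rational(1, 6), Rational(-1, 3)), 2)), Rational(1, 2)) = Pow(Add(-1808508, Pow(Rational(-1, 18), 2)), Rational(1, 2)) = Pow(Add(-1808508, Rational(1, 324)), Rational(1, 2)) = Pow(Rational(-585956591, 324), Rational(1, 2)) = Mul(Rational(1, 18), I, Pow(585956591, Rational(1, 2)))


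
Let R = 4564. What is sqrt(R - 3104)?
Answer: 2*sqrt(365) ≈ 38.210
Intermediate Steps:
sqrt(R - 3104) = sqrt(4564 - 3104) = sqrt(1460) = 2*sqrt(365)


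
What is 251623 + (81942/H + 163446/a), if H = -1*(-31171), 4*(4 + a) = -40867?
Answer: 45806037420623/182051999 ≈ 2.5161e+5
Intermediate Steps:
a = -40883/4 (a = -4 + (¼)*(-40867) = -4 - 40867/4 = -40883/4 ≈ -10221.)
H = 31171
251623 + (81942/H + 163446/a) = 251623 + (81942/31171 + 163446/(-40883/4)) = 251623 + (81942*(1/31171) + 163446*(-4/40883)) = 251623 + (11706/4453 - 653784/40883) = 251623 - 2432723754/182051999 = 45806037420623/182051999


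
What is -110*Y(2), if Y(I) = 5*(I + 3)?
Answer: -2750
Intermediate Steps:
Y(I) = 15 + 5*I (Y(I) = 5*(3 + I) = 15 + 5*I)
-110*Y(2) = -110*(15 + 5*2) = -110*(15 + 10) = -110*25 = -2750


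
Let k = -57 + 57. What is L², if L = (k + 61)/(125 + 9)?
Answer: 3721/17956 ≈ 0.20723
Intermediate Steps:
k = 0
L = 61/134 (L = (0 + 61)/(125 + 9) = 61/134 ≈ 0.45522)
L² = (61/134)² = 3721/17956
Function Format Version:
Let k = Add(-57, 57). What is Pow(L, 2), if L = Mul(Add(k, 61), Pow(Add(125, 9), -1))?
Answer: Rational(3721, 17956) ≈ 0.20723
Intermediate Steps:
k = 0
L = Rational(61, 134) (L = Mul(Add(0, 61), Pow(Add(125, 9), -1)) = Mul(61, Pow(134, -1)) = Mul(61, Rational(1, 134)) = Rational(61, 134) ≈ 0.45522)
Pow(L, 2) = Pow(Rational(61, 134), 2) = Rational(3721, 17956)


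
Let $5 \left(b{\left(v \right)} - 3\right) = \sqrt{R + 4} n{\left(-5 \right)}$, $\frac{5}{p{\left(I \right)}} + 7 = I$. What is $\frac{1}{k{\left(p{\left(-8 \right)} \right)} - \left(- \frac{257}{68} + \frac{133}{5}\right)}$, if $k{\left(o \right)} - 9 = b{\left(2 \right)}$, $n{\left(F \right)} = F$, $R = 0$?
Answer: $- \frac{340}{4359} \approx -0.078$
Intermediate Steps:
$p{\left(I \right)} = \frac{5}{-7 + I}$
$b{\left(v \right)} = 1$ ($b{\left(v \right)} = 3 + \frac{\sqrt{0 + 4} \left(-5\right)}{5} = 3 + \frac{\sqrt{4} \left(-5\right)}{5} = 3 + \frac{2 \left(-5\right)}{5} = 3 + \frac{1}{5} \left(-10\right) = 3 - 2 = 1$)
$k{\left(o \right)} = 10$ ($k{\left(o \right)} = 9 + 1 = 10$)
$\frac{1}{k{\left(p{\left(-8 \right)} \right)} - \left(- \frac{257}{68} + \frac{133}{5}\right)} = \frac{1}{10 - \left(- \frac{257}{68} + \frac{133}{5}\right)} = \frac{1}{10 - \frac{7759}{340}} = \frac{1}{- \frac{4359}{340}} = - \frac{340}{4359}$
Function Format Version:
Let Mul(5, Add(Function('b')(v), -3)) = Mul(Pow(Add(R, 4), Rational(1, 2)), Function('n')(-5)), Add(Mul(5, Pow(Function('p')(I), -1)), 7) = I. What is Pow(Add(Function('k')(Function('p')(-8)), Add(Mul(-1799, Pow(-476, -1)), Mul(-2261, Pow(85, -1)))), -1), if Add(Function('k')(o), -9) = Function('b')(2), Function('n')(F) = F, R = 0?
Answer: Rational(-340, 4359) ≈ -0.078000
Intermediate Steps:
Function('p')(I) = Mul(5, Pow(Add(-7, I), -1))
Function('b')(v) = 1 (Function('b')(v) = Add(3, Mul(Rational(1, 5), Mul(Pow(Add(0, 4), Rational(1, 2)), -5))) = Add(3, Mul(Rational(1, 5), Mul(Pow(4, Rational(1, 2)), -5))) = Add(3, Mul(Rational(1, 5), Mul(2, -5))) = Add(3, Mul(Rational(1, 5), -10)) = Add(3, -2) = 1)
Function('k')(o) = 10 (Function('k')(o) = Add(9, 1) = 10)
Pow(Add(Function('k')(Function('p')(-8)), Add(Mul(-1799, Pow(-476, -1)), Mul(-2261, Pow(85, -1)))), -1) = Pow(Add(10, Add(Mul(-1799, Pow(-476, -1)), Mul(-2261, Pow(85, -1)))), -1) = Pow(Add(10, Add(Mul(-1799, Rational(-1, 476)), Mul(-2261, Rational(1, 85)))), -1) = Pow(Add(10, Add(Rational(257, 68), Rational(-133, 5))), -1) = Pow(Add(10, Rational(-7759, 340)), -1) = Pow(Rational(-4359, 340), -1) = Rational(-340, 4359)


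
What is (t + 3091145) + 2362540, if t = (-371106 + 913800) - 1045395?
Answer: 4950984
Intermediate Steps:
t = -502701 (t = 542694 - 1045395 = -502701)
(t + 3091145) + 2362540 = (-502701 + 3091145) + 2362540 = 2588444 + 2362540 = 4950984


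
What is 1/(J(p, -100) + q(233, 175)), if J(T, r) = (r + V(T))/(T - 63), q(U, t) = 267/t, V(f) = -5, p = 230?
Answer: 29225/26214 ≈ 1.1149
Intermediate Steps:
J(T, r) = (-5 + r)/(-63 + T) (J(T, r) = (r - 5)/(T - 63) = (-5 + r)/(-63 + T))
1/(J(p, -100) + q(233, 175)) = 1/((-5 - 100)/(-63 + 230) + 267/175) = 1/(-105/167 + 267*(1/175)) = 1/((1/167)*(-105) + 267/175) = 1/(-105/167 + 267/175) = 1/(26214/29225) = 29225/26214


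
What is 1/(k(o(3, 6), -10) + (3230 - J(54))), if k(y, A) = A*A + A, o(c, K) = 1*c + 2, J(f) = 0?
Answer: 1/3320 ≈ 0.00030120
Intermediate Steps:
o(c, K) = 2 + c (o(c, K) = c + 2 = 2 + c)
k(y, A) = A + A**2 (k(y, A) = A**2 + A = A + A**2)
1/(k(o(3, 6), -10) + (3230 - J(54))) = 1/(-10*(1 - 10) + (3230 - 1*0)) = 1/(-10*(-9) + (3230 + 0)) = 1/(90 + 3230) = 1/3320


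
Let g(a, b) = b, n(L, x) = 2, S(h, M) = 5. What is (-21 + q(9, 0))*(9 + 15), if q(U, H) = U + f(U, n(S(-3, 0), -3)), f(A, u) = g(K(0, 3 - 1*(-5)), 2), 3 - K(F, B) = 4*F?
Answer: -240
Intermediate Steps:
K(F, B) = 3 - 4*F
f(A, u) = 2
q(U, H) = 2 + U (q(U, H) = U + 2 = 2 + U)
(-21 + q(9, 0))*(9 + 15) = (-21 + (2 + 9))*(9 + 15) = (-21 + 11)*24 = -10*24 = -240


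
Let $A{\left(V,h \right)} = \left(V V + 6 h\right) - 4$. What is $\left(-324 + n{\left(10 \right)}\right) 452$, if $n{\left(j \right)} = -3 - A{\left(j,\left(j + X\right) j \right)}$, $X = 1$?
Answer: $-489516$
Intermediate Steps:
$A{\left(V,h \right)} = -4 + V^{2} + 6 h$ ($A{\left(V,h \right)} = \left(V^{2} + 6 h\right) - 4 = -4 + V^{2} + 6 h$)
$n{\left(j \right)} = 1 - j^{2} - 6 j \left(1 + j\right)$ ($n{\left(j \right)} = -3 - \left(-4 + j^{2} + 6 \left(j + 1\right) j\right) = -3 - \left(-4 + j^{2} + 6 \left(1 + j\right) j\right) = -3 - \left(-4 + j^{2} + 6 j \left(1 + j\right)\right) = 1 - j^{2} - 6 j \left(1 + j\right)$)
$\left(-324 + n{\left(10 \right)}\right) 452 = \left(-324 - \left(59 + 700\right)\right) 452 = \left(-324 - 759\right) 452 = \left(-1083\right) 452 = -489516$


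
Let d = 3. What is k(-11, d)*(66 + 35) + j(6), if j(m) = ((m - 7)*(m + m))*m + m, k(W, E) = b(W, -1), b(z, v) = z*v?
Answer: 1045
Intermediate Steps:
b(z, v) = v*z
k(W, E) = -W
j(m) = m + 2*m²*(-7 + m) (j(m) = ((-7 + m)*(2*m))*m + m = (2*m*(-7 + m))*m + m = 2*m²*(-7 + m) + m = m + 2*m²*(-7 + m))
k(-11, d)*(66 + 35) + j(6) = (-1*(-11))*(66 + 35) + 6*(1 - 14*6 + 2*6²) = 11*101 + 6*(1 - 84 + 2*36) = 1111 + 6*(1 - 84 + 72) = 1111 + 6*(-11) = 1111 - 66 = 1045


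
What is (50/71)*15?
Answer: 750/71 ≈ 10.563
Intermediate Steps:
(50/71)*15 = 750/71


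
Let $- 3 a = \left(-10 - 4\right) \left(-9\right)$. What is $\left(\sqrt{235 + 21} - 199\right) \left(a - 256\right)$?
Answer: $54534$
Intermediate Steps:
$a = -42$ ($a = - \frac{\left(-10 - 4\right) \left(-9\right)}{3} = - \frac{\left(-14\right) \left(-9\right)}{3} = \left(- \frac{1}{3}\right) 126 = -42$)
$\left(\sqrt{235 + 21} - 199\right) \left(a - 256\right) = \left(\sqrt{235 + 21} - 199\right) \left(-42 - 256\right) = \left(\sqrt{256} - 199\right) \left(-298\right) = \left(16 - 199\right) \left(-298\right) = \left(-183\right) \left(-298\right) = 54534$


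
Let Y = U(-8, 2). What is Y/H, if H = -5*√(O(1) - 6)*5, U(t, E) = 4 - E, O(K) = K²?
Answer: 2*I*√5/125 ≈ 0.035777*I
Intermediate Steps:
Y = 2 (Y = 4 - 1*2 = 4 - 2 = 2)
H = -25*I*√5 (H = -5*√(1² - 6)*5 = -5*√(1 - 6)*5 = -5*I*√5*5 = -25*I*√5 ≈ -55.902*I)
Y/H = 2/((-25*I*√5)) = 2*(I*√5/125) = 2*I*√5/125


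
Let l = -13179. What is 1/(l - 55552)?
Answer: -1/68731 ≈ -1.4549e-5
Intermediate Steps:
1/(l - 55552) = 1/(-13179 - 55552) = 1/(-68731) = -1/68731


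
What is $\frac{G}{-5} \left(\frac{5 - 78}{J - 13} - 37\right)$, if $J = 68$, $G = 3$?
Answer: $\frac{6324}{275} \approx 22.996$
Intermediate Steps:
$\frac{G}{-5} \left(\frac{5 - 78}{J - 13} - 37\right) = \frac{3}{-5} \left(\frac{5 - 78}{68 - 13} - 37\right) = 3 \left(- \frac{1}{5}\right) \left(- \frac{73}{55} - 37\right) = - \frac{3 \left(\left(-73\right) \frac{1}{55} - 37\right)}{5} = - \frac{3 \left(- \frac{73}{55} - 37\right)}{5} = \left(- \frac{3}{5}\right) \left(- \frac{2108}{55}\right) = \frac{6324}{275}$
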